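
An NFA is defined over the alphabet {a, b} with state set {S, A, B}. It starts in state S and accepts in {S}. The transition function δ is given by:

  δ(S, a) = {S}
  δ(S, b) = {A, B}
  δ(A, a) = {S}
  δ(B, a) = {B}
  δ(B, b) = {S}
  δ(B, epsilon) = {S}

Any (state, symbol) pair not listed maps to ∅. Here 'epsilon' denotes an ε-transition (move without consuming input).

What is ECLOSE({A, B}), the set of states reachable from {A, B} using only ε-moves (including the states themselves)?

Begin with {A, B}.
ε-move B → S; add S.

{S, A, B}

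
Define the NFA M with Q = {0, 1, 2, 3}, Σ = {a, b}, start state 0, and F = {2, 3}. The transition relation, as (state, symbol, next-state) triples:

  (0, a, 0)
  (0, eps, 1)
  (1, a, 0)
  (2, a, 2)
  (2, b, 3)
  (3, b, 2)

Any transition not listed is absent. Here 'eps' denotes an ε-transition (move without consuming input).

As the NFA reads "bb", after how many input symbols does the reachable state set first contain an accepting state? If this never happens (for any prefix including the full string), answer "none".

Start: ε-closure({0}) = {0, 1}.
Read 'b': 0→∅, 1→∅; now ∅.
The set is empty and remains empty for the remaining 1 symbol.
No reachable set along the way intersects F.

none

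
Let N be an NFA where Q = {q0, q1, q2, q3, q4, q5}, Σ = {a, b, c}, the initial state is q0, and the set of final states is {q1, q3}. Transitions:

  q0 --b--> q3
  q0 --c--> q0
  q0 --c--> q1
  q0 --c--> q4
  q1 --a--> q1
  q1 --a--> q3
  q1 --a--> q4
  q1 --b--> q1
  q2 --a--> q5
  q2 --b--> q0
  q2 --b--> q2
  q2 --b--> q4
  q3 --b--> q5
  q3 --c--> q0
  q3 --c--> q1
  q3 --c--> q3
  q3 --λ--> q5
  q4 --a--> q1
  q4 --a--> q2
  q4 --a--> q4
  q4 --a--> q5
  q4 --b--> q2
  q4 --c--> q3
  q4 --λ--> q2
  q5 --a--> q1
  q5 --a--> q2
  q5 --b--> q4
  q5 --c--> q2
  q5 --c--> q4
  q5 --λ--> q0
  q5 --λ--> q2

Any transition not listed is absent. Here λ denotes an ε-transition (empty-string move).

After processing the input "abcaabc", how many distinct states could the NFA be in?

Start in {q0}.
Read 'a': q0→∅; now ∅.
The set is empty and remains empty for the remaining 6 symbols.
That set has 0 states.

0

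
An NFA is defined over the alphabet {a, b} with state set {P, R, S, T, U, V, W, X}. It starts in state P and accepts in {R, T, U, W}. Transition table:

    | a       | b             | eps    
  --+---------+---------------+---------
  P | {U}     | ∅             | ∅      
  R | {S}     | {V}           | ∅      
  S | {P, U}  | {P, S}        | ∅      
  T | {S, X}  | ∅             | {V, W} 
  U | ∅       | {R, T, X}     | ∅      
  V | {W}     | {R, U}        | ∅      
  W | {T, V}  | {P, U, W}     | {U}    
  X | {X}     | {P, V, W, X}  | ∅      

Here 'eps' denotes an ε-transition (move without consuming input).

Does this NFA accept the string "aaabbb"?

No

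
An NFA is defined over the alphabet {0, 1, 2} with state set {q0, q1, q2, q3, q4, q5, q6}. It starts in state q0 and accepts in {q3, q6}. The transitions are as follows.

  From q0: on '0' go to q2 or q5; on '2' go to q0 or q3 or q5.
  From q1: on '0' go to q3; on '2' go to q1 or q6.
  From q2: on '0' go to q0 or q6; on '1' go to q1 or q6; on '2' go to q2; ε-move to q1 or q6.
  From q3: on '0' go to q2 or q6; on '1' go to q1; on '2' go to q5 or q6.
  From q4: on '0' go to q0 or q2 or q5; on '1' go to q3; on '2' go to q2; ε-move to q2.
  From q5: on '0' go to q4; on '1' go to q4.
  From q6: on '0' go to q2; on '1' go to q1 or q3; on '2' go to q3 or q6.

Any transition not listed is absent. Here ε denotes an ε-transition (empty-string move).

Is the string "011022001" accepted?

Yes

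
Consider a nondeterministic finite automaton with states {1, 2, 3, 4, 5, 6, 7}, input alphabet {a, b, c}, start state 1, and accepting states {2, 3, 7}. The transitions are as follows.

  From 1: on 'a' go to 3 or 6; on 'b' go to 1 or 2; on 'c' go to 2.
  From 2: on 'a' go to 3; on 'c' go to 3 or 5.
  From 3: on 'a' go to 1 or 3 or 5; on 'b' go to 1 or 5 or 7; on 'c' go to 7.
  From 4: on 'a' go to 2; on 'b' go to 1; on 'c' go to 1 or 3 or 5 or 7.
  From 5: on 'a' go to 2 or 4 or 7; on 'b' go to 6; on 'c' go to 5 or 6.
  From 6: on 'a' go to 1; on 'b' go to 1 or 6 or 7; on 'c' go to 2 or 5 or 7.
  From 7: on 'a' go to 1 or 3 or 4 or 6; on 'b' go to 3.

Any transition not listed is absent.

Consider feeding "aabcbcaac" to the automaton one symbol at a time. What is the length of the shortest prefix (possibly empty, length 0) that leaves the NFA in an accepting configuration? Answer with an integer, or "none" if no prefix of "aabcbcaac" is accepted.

Start in {1}.
Read 'a': 1→{3, 6}; now {3, 6}.
None of the earlier sets intersect F, but {3, 6} does.

1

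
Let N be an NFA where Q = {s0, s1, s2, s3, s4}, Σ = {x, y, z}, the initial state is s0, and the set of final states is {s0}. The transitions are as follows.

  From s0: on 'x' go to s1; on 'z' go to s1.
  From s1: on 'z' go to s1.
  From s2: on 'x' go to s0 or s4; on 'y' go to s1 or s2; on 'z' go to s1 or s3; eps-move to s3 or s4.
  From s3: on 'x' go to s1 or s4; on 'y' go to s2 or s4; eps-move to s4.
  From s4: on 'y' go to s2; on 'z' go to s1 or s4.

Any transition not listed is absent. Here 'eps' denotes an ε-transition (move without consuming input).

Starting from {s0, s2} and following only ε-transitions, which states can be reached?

Begin with {s0, s2}.
ε-move s2 → s3; add s3.
ε-move s2 → s4; add s4.

{s0, s2, s3, s4}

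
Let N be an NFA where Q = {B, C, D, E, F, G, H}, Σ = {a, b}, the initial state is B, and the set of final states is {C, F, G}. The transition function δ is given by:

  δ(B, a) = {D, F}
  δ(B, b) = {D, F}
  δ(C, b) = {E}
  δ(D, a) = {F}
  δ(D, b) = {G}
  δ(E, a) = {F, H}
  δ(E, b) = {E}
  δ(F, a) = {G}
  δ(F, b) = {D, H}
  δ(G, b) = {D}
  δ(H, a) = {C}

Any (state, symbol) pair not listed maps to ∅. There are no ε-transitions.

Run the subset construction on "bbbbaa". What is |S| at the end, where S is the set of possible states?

1

Start in {B}.
Read 'b': {B} → {D, F}.
Read 'b': {D, F} → {D, G, H}.
Read 'b': {D, G, H} → {D, G}.
Read 'b': {D, G} → {D, G}.
Read 'a': {D, G} → {F}.
Read 'a': {F} → {G}.
That set has 1 state.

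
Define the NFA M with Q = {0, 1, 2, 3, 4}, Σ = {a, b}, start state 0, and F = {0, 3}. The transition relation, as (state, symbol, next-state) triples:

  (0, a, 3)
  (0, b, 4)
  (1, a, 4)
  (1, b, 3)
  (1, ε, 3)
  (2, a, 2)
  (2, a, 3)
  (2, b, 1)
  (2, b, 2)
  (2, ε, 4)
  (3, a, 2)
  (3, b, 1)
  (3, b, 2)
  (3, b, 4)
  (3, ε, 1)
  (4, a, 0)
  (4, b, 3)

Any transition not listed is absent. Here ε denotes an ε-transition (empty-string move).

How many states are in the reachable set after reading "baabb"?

4

Start in {0}.
Read 'b': 0→{4}; now {4}.
Read 'a': 4→{0}; now {0}.
Read 'a': 0→{3}; union {3}; ε-closure = {1, 3}.
Read 'b': 1→{3}, 3→{1, 2, 4}; now {1, 2, 3, 4}.
Read 'b': 1→{3}, 2→{1, 2}, 3→{1, 2, 4}, 4→{3}; now {1, 2, 3, 4}.
That set has 4 states.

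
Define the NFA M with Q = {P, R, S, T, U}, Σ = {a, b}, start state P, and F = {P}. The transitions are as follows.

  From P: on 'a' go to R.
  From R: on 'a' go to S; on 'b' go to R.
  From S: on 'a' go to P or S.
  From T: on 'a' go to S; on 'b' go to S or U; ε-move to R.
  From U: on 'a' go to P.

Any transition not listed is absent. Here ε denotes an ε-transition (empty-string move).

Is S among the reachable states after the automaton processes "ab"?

Start in {P}.
Read 'a': {P} → {R}.
Read 'b': {R} → {R}.
State S is not in {R}.

No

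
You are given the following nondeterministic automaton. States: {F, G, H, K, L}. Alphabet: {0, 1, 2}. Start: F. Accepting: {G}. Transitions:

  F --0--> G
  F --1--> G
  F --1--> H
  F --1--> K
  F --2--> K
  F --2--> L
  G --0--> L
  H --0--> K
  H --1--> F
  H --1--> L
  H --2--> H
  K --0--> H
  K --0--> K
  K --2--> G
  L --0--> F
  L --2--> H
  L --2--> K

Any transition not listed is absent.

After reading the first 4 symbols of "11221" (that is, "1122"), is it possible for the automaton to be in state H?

Yes

Start in {F}.
Read '1': {F} → {G, H, K}.
Read '1': {G, H, K} → {F, L}.
Read '2': {F, L} → {H, K, L}.
Read '2': {H, K, L} → {G, H, K}.
State H is in {G, H, K}.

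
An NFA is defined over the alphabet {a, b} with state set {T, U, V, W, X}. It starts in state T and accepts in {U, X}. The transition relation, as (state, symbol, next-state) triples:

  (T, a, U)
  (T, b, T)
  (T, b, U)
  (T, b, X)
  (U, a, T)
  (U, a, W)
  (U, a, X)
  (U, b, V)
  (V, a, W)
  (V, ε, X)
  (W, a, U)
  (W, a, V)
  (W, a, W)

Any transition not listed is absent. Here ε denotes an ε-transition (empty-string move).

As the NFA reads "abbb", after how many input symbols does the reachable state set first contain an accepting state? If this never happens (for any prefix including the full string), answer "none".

Start in {T}.
Read 'a': T→{U}; now {U}.
None of the earlier sets intersect F, but {U} does.

1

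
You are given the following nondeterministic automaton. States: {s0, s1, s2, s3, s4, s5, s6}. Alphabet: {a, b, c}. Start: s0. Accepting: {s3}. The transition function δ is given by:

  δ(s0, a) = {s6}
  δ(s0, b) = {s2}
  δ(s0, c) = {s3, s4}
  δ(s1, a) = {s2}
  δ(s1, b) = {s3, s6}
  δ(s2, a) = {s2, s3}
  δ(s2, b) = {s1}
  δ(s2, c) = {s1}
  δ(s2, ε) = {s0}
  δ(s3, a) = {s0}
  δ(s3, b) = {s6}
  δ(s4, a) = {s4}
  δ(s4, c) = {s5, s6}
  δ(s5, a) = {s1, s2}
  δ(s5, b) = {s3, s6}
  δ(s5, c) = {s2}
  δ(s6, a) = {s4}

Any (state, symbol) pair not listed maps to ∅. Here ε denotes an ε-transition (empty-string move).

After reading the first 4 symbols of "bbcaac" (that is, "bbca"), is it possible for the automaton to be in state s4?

Yes

Start in {s0}.
Read 'b': s0→{s2}; union {s2}; ε-closure = {s0, s2}.
Read 'b': s0→{s2}, s2→{s1}; union {s1, s2}; ε-closure = {s0, s1, s2}.
Read 'c': s0→{s3, s4}, s1→∅, s2→{s1}; now {s1, s3, s4}.
Read 'a': s1→{s2}, s3→{s0}, s4→{s4}; now {s0, s2, s4}.
State s4 is in {s0, s2, s4}.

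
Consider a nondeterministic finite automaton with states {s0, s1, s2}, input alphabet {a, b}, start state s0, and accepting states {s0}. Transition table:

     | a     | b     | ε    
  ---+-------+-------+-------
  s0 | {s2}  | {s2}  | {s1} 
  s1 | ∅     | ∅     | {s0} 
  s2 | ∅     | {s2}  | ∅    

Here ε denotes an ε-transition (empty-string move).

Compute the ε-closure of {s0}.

{s0, s1}

Begin with {s0}.
ε-move s0 → s1; add s1.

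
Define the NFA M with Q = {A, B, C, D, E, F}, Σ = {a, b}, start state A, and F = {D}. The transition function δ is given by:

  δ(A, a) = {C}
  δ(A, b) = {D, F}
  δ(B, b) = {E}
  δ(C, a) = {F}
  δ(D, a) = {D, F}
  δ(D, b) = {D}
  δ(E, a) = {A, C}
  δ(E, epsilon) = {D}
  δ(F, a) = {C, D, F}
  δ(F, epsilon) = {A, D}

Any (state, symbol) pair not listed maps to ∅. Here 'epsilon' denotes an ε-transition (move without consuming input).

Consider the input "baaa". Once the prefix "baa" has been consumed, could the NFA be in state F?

Start in {A}.
Read 'b': {A} → {A, D, F}.
Read 'a': {A, D, F} → {A, C, D, F}.
Read 'a': {A, C, D, F} → {A, C, D, F}.
State F is in {A, C, D, F}.

Yes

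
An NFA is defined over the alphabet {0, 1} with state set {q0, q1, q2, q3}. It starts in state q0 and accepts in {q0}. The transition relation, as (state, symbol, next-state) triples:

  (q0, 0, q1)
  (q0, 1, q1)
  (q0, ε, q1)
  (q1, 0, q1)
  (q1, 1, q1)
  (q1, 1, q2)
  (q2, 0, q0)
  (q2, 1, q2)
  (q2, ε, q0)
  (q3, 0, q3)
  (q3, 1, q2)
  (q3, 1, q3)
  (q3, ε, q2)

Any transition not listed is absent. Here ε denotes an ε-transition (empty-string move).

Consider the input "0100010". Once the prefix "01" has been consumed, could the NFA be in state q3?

Start: ε-closure({q0}) = {q0, q1}.
Read '0': q0→{q1}, q1→{q1}; now {q1}.
Read '1': q1→{q1, q2}; union {q1, q2}; ε-closure = {q0, q1, q2}.
State q3 is not in {q0, q1, q2}.

No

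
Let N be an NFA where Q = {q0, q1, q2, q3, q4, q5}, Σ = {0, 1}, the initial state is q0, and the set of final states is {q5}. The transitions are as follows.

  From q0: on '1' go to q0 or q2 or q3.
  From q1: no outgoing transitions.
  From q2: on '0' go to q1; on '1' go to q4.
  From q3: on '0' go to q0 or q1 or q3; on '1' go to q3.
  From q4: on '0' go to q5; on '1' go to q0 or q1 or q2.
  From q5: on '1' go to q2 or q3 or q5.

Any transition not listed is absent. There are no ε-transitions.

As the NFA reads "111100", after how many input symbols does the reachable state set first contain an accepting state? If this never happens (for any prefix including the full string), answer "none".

Start in {q0}.
Read '1': q0→{q0, q2, q3}; now {q0, q2, q3}.
Read '1': q0→{q0, q2, q3}, q2→{q4}, q3→{q3}; now {q0, q2, q3, q4}.
Read '1': q0→{q0, q2, q3}, q2→{q4}, q3→{q3}, q4→{q0, q1, q2}; now {q0, q1, q2, q3, q4}.
Read '1': q0→{q0, q2, q3}, q1→∅, q2→{q4}, q3→{q3}, q4→{q0, q1, q2}; now {q0, q1, q2, q3, q4}.
Read '0': q0→∅, q1→∅, q2→{q1}, q3→{q0, q1, q3}, q4→{q5}; now {q0, q1, q3, q5}.
None of the earlier sets intersect F, but {q0, q1, q3, q5} does.

5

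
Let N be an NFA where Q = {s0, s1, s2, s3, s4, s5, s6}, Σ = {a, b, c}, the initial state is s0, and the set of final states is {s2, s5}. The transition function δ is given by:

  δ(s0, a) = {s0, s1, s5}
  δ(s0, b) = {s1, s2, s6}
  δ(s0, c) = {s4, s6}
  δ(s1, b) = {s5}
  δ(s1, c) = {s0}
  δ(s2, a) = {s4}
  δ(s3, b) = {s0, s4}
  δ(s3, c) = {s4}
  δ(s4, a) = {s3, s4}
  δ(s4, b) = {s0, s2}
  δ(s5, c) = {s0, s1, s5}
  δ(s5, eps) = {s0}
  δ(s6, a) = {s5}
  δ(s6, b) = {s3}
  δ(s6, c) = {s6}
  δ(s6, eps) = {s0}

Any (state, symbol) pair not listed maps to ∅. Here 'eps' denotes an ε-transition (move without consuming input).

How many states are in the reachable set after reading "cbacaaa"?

Start in {s0}.
Read 'c': s0→{s4, s6}; union {s4, s6}; ε-closure = {s0, s4, s6}.
Read 'b': s0→{s1, s2, s6}, s4→{s0, s2}, s6→{s3}; now {s0, s1, s2, s3, s6}.
Read 'a': s0→{s0, s1, s5}, s1→∅, s2→{s4}, s3→∅, s6→{s5}; now {s0, s1, s4, s5}.
Read 'c': s0→{s4, s6}, s1→{s0}, s4→∅, s5→{s0, s1, s5}; now {s0, s1, s4, s5, s6}.
Read 'a': s0→{s0, s1, s5}, s1→∅, s4→{s3, s4}, s5→∅, s6→{s5}; now {s0, s1, s3, s4, s5}.
Read 'a': s0→{s0, s1, s5}, s1→∅, s3→∅, s4→{s3, s4}, s5→∅; now {s0, s1, s3, s4, s5}.
Read 'a': s0→{s0, s1, s5}, s1→∅, s3→∅, s4→{s3, s4}, s5→∅; now {s0, s1, s3, s4, s5}.
That set has 5 states.

5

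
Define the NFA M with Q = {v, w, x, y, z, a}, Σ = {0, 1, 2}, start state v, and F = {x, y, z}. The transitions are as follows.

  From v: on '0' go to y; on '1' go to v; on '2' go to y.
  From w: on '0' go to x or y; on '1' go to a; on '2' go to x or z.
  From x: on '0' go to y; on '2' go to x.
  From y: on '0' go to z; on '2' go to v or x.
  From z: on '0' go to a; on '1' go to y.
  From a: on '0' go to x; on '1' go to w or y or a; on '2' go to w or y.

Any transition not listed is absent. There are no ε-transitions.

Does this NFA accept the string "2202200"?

Start in {v}.
Read '2': {v} → {y}.
Read '2': {y} → {v, x}.
Read '0': {v, x} → {y}.
Read '2': {y} → {v, x}.
Read '2': {v, x} → {x, y}.
Read '0': {x, y} → {y, z}.
Read '0': {y, z} → {z, a}.
The final set {z, a} contains the accepting state z.

Yes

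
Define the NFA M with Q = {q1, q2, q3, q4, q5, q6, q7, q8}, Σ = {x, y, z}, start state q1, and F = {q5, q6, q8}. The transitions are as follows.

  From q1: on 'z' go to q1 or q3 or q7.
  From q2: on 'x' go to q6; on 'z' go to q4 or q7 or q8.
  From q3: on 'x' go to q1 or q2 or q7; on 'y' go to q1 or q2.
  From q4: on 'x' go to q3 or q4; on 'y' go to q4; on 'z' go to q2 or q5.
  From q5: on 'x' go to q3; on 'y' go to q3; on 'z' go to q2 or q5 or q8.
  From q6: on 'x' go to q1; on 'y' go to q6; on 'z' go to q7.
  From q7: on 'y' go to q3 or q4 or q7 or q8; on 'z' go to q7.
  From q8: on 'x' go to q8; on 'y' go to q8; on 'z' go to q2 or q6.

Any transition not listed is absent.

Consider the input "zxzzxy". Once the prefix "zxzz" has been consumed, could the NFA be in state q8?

No

Start in {q1}.
Read 'z': q1→{q1, q3, q7}; now {q1, q3, q7}.
Read 'x': q1→∅, q3→{q1, q2, q7}, q7→∅; now {q1, q2, q7}.
Read 'z': q1→{q1, q3, q7}, q2→{q4, q7, q8}, q7→{q7}; now {q1, q3, q4, q7, q8}.
Read 'z': q1→{q1, q3, q7}, q3→∅, q4→{q2, q5}, q7→{q7}, q8→{q2, q6}; now {q1, q2, q3, q5, q6, q7}.
State q8 is not in {q1, q2, q3, q5, q6, q7}.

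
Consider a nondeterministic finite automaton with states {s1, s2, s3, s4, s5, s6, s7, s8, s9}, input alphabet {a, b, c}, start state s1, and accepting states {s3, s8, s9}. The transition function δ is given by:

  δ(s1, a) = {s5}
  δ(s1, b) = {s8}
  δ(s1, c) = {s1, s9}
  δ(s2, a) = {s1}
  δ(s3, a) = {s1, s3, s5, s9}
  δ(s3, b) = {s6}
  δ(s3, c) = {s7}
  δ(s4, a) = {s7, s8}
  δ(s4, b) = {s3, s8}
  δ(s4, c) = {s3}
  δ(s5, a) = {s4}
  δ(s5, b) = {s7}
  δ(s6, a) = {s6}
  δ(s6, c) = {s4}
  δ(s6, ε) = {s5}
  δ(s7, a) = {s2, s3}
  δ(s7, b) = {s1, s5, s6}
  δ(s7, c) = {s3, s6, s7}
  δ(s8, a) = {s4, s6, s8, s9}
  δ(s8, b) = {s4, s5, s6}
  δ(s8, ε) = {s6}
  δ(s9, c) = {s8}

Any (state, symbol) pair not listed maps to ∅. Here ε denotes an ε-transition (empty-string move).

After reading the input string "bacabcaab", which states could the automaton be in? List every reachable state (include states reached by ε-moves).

Start in {s1}.
Read 'b': {s1} → {s5, s6, s8}.
Read 'a': {s5, s6, s8} → {s4, s5, s6, s8, s9}.
Read 'c': {s4, s5, s6, s8, s9} → {s3, s4, s5, s6, s8}.
Read 'a': {s3, s4, s5, s6, s8} → {s1, s3, s4, s5, s6, s7, s8, s9}.
Read 'b': {s1, s3, s4, s5, s6, s7, s8, s9} → {s1, s3, s4, s5, s6, s7, s8}.
Read 'c': {s1, s3, s4, s5, s6, s7, s8} → {s1, s3, s4, s5, s6, s7, s9}.
Read 'a': {s1, s3, s4, s5, s6, s7, s9} → {s1, s2, s3, s4, s5, s6, s7, s8, s9}.
Read 'a': {s1, s2, s3, s4, s5, s6, s7, s8, s9} → {s1, s2, s3, s4, s5, s6, s7, s8, s9}.
Read 'b': {s1, s2, s3, s4, s5, s6, s7, s8, s9} → {s1, s3, s4, s5, s6, s7, s8}.

{s1, s3, s4, s5, s6, s7, s8}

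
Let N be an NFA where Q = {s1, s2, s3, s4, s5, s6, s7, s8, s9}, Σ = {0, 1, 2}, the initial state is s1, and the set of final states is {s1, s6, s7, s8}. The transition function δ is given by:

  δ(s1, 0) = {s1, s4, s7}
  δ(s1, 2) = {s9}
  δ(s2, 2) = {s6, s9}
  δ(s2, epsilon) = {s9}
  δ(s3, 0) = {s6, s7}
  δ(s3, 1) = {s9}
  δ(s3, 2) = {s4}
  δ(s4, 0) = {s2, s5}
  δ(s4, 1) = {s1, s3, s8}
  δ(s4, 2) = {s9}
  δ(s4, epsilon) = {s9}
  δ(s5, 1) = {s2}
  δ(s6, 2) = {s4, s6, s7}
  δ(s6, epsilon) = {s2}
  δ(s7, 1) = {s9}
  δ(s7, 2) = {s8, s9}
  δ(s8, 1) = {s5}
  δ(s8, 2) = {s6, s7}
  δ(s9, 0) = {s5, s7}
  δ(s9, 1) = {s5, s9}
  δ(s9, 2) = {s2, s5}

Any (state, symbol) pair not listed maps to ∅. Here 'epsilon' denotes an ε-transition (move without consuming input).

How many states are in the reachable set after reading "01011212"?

4

Start in {s1}.
Read '0': {s1} → {s1, s4, s7, s9}.
Read '1': {s1, s4, s7, s9} → {s1, s3, s5, s8, s9}.
Read '0': {s1, s3, s5, s8, s9} → {s1, s2, s4, s5, s6, s7, s9}.
Read '1': {s1, s2, s4, s5, s6, s7, s9} → {s1, s2, s3, s5, s8, s9}.
Read '1': {s1, s2, s3, s5, s8, s9} → {s2, s5, s9}.
Read '2': {s2, s5, s9} → {s2, s5, s6, s9}.
Read '1': {s2, s5, s6, s9} → {s2, s5, s9}.
Read '2': {s2, s5, s9} → {s2, s5, s6, s9}.
That set has 4 states.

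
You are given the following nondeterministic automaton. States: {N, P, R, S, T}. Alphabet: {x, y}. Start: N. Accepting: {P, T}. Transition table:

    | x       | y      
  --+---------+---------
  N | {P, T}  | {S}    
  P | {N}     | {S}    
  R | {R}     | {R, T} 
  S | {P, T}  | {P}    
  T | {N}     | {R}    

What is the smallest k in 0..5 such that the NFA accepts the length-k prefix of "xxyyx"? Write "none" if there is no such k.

1

Start in {N}.
Read 'x': N→{P, T}; now {P, T}.
None of the earlier sets intersect F, but {P, T} does.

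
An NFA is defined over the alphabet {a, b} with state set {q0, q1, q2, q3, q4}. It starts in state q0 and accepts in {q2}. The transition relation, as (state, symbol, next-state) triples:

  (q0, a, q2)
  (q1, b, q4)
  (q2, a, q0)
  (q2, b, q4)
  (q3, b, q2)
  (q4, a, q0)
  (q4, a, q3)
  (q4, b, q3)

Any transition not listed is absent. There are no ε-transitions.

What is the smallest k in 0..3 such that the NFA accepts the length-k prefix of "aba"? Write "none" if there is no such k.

1

Start in {q0}.
Read 'a': q0→{q2}; now {q2}.
None of the earlier sets intersect F, but {q2} does.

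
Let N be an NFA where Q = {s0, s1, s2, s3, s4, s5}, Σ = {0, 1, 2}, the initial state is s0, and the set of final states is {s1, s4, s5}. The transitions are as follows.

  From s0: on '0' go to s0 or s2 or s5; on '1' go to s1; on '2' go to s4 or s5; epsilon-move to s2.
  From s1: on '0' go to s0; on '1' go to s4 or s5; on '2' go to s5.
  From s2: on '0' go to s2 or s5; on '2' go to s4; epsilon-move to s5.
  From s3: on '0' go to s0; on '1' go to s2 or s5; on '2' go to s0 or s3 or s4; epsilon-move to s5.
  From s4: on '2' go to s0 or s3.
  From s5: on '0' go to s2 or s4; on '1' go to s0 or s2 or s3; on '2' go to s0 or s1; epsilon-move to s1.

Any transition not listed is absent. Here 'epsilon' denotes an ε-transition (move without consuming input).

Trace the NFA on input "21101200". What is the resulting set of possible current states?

Start: ε-closure({s0}) = {s0, s1, s2, s5}.
Read '2': s0→{s4, s5}, s1→{s5}, s2→{s4}, s5→{s0, s1}; union {s0, s1, s4, s5}; ε-closure = {s0, s1, s2, s4, s5}.
Read '1': s0→{s1}, s1→{s4, s5}, s2→∅, s4→∅, s5→{s0, s2, s3}; now {s0, s1, s2, s3, s4, s5}.
Read '1': s0→{s1}, s1→{s4, s5}, s2→∅, s3→{s2, s5}, s4→∅, s5→{s0, s2, s3}; now {s0, s1, s2, s3, s4, s5}.
Read '0': s0→{s0, s2, s5}, s1→{s0}, s2→{s2, s5}, s3→{s0}, s4→∅, s5→{s2, s4}; union {s0, s2, s4, s5}; ε-closure = {s0, s1, s2, s4, s5}.
Read '1': s0→{s1}, s1→{s4, s5}, s2→∅, s4→∅, s5→{s0, s2, s3}; now {s0, s1, s2, s3, s4, s5}.
Read '2': s0→{s4, s5}, s1→{s5}, s2→{s4}, s3→{s0, s3, s4}, s4→{s0, s3}, s5→{s0, s1}; union {s0, s1, s3, s4, s5}; ε-closure = {s0, s1, s2, s3, s4, s5}.
Read '0': s0→{s0, s2, s5}, s1→{s0}, s2→{s2, s5}, s3→{s0}, s4→∅, s5→{s2, s4}; union {s0, s2, s4, s5}; ε-closure = {s0, s1, s2, s4, s5}.
Read '0': s0→{s0, s2, s5}, s1→{s0}, s2→{s2, s5}, s4→∅, s5→{s2, s4}; union {s0, s2, s4, s5}; ε-closure = {s0, s1, s2, s4, s5}.

{s0, s1, s2, s4, s5}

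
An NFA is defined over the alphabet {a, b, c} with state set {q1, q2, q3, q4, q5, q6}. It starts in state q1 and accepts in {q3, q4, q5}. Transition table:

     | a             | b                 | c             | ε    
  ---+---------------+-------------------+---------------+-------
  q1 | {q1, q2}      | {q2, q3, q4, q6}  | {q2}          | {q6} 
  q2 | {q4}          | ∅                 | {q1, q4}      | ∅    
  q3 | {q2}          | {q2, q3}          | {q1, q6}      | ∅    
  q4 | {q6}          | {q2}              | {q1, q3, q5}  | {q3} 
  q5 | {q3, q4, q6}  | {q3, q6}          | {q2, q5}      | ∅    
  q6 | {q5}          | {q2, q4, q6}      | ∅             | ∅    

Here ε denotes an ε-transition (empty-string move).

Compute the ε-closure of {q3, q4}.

Begin with {q3, q4}.
No ε-moves leave this set, so the closure equals the set itself.

{q3, q4}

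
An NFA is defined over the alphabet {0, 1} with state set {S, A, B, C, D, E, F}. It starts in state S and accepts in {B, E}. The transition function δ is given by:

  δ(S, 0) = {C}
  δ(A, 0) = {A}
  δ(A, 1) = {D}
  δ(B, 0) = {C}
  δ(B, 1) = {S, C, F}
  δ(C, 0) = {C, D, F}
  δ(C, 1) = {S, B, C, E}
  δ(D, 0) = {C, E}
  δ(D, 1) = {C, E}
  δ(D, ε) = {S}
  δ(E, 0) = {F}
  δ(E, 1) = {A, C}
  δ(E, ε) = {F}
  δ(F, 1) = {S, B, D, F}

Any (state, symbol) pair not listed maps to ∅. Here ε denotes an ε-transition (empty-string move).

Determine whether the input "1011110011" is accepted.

No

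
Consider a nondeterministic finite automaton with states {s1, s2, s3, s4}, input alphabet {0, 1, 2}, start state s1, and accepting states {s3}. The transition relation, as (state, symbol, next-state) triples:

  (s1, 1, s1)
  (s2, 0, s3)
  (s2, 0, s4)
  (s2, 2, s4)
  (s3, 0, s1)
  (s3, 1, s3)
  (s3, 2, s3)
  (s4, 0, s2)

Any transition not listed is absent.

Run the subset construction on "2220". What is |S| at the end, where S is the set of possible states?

0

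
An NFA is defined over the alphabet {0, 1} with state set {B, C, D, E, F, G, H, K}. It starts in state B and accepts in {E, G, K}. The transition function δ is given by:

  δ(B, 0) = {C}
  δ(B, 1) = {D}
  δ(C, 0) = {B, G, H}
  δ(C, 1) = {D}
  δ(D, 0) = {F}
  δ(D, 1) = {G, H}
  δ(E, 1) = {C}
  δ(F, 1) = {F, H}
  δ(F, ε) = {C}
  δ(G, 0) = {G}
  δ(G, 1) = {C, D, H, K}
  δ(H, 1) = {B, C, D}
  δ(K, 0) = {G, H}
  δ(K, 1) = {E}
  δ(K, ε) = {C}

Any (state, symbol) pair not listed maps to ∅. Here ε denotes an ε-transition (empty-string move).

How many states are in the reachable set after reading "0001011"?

Start in {B}.
Read '0': {B} → {C}.
Read '0': {C} → {B, G, H}.
Read '0': {B, G, H} → {C, G}.
Read '1': {C, G} → {C, D, H, K}.
Read '0': {C, D, H, K} → {B, C, F, G, H}.
Read '1': {B, C, F, G, H} → {B, C, D, F, H, K}.
Read '1': {B, C, D, F, H, K} → {B, C, D, E, F, G, H}.
That set has 7 states.

7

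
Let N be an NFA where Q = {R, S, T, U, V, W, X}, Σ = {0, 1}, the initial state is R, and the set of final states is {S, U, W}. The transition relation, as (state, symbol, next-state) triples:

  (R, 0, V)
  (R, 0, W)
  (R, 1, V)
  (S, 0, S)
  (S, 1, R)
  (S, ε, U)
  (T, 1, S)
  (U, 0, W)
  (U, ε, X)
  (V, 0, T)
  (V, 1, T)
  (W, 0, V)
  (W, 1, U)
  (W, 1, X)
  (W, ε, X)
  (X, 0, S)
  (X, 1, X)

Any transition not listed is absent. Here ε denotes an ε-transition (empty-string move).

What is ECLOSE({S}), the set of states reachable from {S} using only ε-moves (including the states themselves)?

Begin with {S}.
ε-move S → U; add U.
ε-move U → X; add X.

{S, U, X}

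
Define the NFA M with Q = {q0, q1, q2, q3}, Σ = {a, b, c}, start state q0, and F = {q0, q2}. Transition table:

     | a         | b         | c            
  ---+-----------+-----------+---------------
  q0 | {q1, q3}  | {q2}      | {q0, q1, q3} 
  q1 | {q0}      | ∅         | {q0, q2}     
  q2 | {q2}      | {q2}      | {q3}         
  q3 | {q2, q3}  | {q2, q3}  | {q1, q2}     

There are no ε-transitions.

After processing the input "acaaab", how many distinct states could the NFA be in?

2

Start in {q0}.
Read 'a': q0→{q1, q3}; now {q1, q3}.
Read 'c': q1→{q0, q2}, q3→{q1, q2}; now {q0, q1, q2}.
Read 'a': q0→{q1, q3}, q1→{q0}, q2→{q2}; now {q0, q1, q2, q3}.
Read 'a': q0→{q1, q3}, q1→{q0}, q2→{q2}, q3→{q2, q3}; now {q0, q1, q2, q3}.
Read 'a': q0→{q1, q3}, q1→{q0}, q2→{q2}, q3→{q2, q3}; now {q0, q1, q2, q3}.
Read 'b': q0→{q2}, q1→∅, q2→{q2}, q3→{q2, q3}; now {q2, q3}.
That set has 2 states.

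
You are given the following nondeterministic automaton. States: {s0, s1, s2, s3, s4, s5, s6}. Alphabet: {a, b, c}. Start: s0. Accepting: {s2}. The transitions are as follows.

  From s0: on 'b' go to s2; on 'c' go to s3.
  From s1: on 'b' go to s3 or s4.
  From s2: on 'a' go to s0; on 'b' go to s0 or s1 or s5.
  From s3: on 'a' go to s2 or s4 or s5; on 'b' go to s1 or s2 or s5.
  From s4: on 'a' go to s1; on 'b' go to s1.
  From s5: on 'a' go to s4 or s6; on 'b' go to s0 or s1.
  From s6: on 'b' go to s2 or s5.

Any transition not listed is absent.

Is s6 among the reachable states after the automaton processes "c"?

No

Start in {s0}.
Read 'c': {s0} → {s3}.
State s6 is not in {s3}.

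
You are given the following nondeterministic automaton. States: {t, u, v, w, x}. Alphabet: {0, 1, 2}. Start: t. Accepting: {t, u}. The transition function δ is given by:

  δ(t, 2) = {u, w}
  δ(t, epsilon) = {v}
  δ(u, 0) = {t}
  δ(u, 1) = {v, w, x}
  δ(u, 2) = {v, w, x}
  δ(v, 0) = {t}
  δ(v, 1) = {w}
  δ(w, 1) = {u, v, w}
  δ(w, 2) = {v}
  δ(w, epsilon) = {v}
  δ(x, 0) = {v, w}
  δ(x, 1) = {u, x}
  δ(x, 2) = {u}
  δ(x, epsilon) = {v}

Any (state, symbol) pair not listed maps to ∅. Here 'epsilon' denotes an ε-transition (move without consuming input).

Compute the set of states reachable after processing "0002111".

{u, v, w, x}

Start: ε-closure({t}) = {t, v}.
Read '0': {t, v} → {t, v}.
Read '0': {t, v} → {t, v}.
Read '0': {t, v} → {t, v}.
Read '2': {t, v} → {u, v, w}.
Read '1': {u, v, w} → {u, v, w, x}.
Read '1': {u, v, w, x} → {u, v, w, x}.
Read '1': {u, v, w, x} → {u, v, w, x}.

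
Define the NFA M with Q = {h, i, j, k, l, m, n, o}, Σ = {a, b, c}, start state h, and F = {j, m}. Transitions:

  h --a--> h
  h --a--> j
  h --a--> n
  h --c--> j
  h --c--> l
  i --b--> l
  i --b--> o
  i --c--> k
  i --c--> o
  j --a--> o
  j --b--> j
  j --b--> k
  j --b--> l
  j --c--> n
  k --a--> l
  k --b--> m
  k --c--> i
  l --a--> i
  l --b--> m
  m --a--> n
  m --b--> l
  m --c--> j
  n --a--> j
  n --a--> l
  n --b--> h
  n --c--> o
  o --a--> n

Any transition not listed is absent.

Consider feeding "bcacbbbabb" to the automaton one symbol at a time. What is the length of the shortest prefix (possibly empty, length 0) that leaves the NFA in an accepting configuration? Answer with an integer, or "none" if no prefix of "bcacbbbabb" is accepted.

Start in {h}.
Read 'b': h→∅; now ∅.
The set is empty and remains empty for the remaining 9 symbols.
No reachable set along the way intersects F.

none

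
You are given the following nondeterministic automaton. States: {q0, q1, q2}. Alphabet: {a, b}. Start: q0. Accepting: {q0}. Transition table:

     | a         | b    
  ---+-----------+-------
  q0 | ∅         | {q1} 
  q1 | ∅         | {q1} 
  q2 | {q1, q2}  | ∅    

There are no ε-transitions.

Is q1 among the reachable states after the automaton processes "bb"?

Start in {q0}.
Read 'b': q0→{q1}; now {q1}.
Read 'b': q1→{q1}; now {q1}.
State q1 is in {q1}.

Yes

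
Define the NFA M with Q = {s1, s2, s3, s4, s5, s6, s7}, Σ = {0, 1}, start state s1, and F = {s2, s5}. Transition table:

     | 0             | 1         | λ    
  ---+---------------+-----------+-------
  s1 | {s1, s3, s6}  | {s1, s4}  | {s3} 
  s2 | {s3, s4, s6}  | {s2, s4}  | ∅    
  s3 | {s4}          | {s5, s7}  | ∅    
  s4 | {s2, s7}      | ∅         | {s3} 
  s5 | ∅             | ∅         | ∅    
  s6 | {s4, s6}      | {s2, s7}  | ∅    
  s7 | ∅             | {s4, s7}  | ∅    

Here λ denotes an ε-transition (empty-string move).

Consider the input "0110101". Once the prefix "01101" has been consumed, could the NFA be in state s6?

No

Start: ε-closure({s1}) = {s1, s3}.
Read '0': s1→{s1, s3, s6}, s3→{s4}; now {s1, s3, s4, s6}.
Read '1': s1→{s1, s4}, s3→{s5, s7}, s4→∅, s6→{s2, s7}; union {s1, s2, s4, s5, s7}; ε-closure = {s1, s2, s3, s4, s5, s7}.
Read '1': s1→{s1, s4}, s2→{s2, s4}, s3→{s5, s7}, s4→∅, s5→∅, s7→{s4, s7}; union {s1, s2, s4, s5, s7}; ε-closure = {s1, s2, s3, s4, s5, s7}.
Read '0': s1→{s1, s3, s6}, s2→{s3, s4, s6}, s3→{s4}, s4→{s2, s7}, s5→∅, s7→∅; now {s1, s2, s3, s4, s6, s7}.
Read '1': s1→{s1, s4}, s2→{s2, s4}, s3→{s5, s7}, s4→∅, s6→{s2, s7}, s7→{s4, s7}; union {s1, s2, s4, s5, s7}; ε-closure = {s1, s2, s3, s4, s5, s7}.
State s6 is not in {s1, s2, s3, s4, s5, s7}.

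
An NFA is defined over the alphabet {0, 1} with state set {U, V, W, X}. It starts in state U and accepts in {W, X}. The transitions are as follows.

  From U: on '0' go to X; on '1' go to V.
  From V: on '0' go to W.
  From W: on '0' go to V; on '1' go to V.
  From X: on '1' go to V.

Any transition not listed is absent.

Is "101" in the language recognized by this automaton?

Start in {U}.
Read '1': U→{V}; now {V}.
Read '0': V→{W}; now {W}.
Read '1': W→{V}; now {V}.
The final set {V} contains no accepting state.

No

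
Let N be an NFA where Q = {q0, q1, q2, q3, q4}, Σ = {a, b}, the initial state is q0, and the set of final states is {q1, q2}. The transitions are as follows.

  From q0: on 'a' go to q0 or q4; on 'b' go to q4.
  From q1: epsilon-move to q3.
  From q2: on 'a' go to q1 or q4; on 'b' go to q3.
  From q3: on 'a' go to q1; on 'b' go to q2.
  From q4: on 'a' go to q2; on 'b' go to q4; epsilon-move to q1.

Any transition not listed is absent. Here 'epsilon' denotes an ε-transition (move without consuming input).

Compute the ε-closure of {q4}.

Begin with {q4}.
ε-move q4 → q1; add q1.
ε-move q1 → q3; add q3.

{q1, q3, q4}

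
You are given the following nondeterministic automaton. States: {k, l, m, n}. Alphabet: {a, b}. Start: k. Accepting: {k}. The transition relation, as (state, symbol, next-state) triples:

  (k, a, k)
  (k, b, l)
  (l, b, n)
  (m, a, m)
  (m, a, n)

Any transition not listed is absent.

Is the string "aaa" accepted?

Yes

Start in {k}.
Read 'a': k→{k}; now {k}.
Read 'a': k→{k}; now {k}.
Read 'a': k→{k}; now {k}.
The final set {k} contains the accepting state k.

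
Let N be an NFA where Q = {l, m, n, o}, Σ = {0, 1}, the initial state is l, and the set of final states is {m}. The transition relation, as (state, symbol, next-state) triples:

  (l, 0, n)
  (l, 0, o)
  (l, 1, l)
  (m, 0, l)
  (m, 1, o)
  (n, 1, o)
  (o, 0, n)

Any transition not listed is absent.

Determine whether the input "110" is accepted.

No

Start in {l}.
Read '1': l→{l}; now {l}.
Read '1': l→{l}; now {l}.
Read '0': l→{n, o}; now {n, o}.
The final set {n, o} contains no accepting state.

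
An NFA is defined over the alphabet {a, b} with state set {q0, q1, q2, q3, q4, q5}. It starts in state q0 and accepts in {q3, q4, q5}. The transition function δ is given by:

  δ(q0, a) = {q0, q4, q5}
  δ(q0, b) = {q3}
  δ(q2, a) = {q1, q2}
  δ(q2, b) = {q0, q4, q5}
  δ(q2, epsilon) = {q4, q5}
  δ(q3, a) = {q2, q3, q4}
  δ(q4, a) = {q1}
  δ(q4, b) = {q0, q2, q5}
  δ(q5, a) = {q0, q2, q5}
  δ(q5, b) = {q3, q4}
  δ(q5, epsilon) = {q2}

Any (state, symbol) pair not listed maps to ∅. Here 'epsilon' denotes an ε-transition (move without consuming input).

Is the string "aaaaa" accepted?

Yes

Start in {q0}.
Read 'a': {q0} → {q0, q2, q4, q5}.
Read 'a': {q0, q2, q4, q5} → {q0, q1, q2, q4, q5}.
Read 'a': {q0, q1, q2, q4, q5} → {q0, q1, q2, q4, q5}.
Read 'a': {q0, q1, q2, q4, q5} → {q0, q1, q2, q4, q5}.
Read 'a': {q0, q1, q2, q4, q5} → {q0, q1, q2, q4, q5}.
The final set {q0, q1, q2, q4, q5} contains the accepting states q4, q5.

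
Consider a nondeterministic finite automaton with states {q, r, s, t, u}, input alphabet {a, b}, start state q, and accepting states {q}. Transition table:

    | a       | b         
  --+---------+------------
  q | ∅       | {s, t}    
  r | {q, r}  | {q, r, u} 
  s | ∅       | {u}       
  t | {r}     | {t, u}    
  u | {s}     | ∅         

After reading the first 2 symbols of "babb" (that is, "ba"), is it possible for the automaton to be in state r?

Yes

Start in {q}.
Read 'b': {q} → {s, t}.
Read 'a': {s, t} → {r}.
State r is in {r}.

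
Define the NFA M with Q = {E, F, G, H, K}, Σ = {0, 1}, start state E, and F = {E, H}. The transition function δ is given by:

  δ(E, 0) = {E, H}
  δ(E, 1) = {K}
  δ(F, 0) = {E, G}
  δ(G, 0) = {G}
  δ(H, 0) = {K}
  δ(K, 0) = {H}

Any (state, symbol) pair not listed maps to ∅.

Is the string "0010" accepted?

Yes

Start in {E}.
Read '0': E→{E, H}; now {E, H}.
Read '0': E→{E, H}, H→{K}; now {E, H, K}.
Read '1': E→{K}, H→∅, K→∅; now {K}.
Read '0': K→{H}; now {H}.
The final set {H} contains the accepting state H.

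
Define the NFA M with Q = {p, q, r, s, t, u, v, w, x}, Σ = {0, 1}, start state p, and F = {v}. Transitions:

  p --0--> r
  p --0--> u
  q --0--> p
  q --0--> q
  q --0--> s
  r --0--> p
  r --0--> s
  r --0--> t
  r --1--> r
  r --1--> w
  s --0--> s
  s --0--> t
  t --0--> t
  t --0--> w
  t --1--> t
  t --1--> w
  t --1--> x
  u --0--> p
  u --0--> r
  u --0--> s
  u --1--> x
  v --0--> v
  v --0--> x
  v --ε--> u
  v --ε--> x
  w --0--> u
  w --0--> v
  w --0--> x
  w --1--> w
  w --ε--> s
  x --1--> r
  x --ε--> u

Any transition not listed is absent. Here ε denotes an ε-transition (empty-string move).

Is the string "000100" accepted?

Start in {p}.
Read '0': {p} → {r, u}.
Read '0': {r, u} → {p, r, s, t}.
Read '0': {p, r, s, t} → {p, r, s, t, u, w}.
Read '1': {p, r, s, t, u, w} → {r, s, t, u, w, x}.
Read '0': {r, s, t, u, w, x} → {p, r, s, t, u, v, w, x}.
Read '0': {p, r, s, t, u, v, w, x} → {p, r, s, t, u, v, w, x}.
The final set {p, r, s, t, u, v, w, x} contains the accepting state v.

Yes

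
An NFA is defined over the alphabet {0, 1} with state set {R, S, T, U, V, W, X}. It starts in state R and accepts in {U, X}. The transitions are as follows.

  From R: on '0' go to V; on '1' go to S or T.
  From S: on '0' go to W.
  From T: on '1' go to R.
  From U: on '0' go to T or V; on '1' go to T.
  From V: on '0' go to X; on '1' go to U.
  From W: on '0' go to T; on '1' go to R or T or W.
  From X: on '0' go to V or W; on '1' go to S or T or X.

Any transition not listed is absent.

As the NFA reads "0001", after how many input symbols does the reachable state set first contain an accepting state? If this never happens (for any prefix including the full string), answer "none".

2

Start in {R}.
Read '0': {R} → {V}.
Read '0': {V} → {X}.
None of the earlier sets intersect F, but {X} does.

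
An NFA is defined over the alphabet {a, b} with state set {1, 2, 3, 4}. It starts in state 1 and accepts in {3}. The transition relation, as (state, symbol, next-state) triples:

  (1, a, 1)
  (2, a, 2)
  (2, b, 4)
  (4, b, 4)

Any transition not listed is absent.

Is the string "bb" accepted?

No

Start in {1}.
Read 'b': 1→∅; now ∅.
The set is empty and remains empty for the remaining 1 symbol.
The final set ∅ contains no accepting state.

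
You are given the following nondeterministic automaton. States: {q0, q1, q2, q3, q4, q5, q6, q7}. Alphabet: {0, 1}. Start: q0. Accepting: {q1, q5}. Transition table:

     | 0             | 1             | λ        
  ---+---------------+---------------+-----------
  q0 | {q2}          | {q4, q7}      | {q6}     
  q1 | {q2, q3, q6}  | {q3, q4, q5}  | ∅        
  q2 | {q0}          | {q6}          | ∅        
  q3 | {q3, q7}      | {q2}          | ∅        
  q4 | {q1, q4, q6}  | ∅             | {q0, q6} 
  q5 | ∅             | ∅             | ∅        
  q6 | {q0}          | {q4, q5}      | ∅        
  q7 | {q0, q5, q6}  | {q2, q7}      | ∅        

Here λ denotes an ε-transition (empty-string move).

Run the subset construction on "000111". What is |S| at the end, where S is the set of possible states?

Start: ε-closure({q0}) = {q0, q6}.
Read '0': q0→{q2}, q6→{q0}; union {q0, q2}; ε-closure = {q0, q2, q6}.
Read '0': q0→{q2}, q2→{q0}, q6→{q0}; union {q0, q2}; ε-closure = {q0, q2, q6}.
Read '0': q0→{q2}, q2→{q0}, q6→{q0}; union {q0, q2}; ε-closure = {q0, q2, q6}.
Read '1': q0→{q4, q7}, q2→{q6}, q6→{q4, q5}; union {q4, q5, q6, q7}; ε-closure = {q0, q4, q5, q6, q7}.
Read '1': q0→{q4, q7}, q4→∅, q5→∅, q6→{q4, q5}, q7→{q2, q7}; union {q2, q4, q5, q7}; ε-closure = {q0, q2, q4, q5, q6, q7}.
Read '1': q0→{q4, q7}, q2→{q6}, q4→∅, q5→∅, q6→{q4, q5}, q7→{q2, q7}; union {q2, q4, q5, q6, q7}; ε-closure = {q0, q2, q4, q5, q6, q7}.
That set has 6 states.

6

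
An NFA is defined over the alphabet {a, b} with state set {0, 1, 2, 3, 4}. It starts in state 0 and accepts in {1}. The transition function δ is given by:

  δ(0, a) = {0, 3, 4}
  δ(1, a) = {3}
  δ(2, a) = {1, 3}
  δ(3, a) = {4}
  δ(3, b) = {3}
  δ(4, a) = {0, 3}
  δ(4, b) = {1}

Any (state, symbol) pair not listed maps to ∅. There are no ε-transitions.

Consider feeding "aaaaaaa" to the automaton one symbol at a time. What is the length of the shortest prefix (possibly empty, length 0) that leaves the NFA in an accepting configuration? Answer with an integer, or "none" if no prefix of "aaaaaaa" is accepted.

none

Start in {0}.
Read 'a': {0} → {0, 3, 4}.
Read 'a': {0, 3, 4} → {0, 3, 4}.
Read 'a': {0, 3, 4} → {0, 3, 4}.
Read 'a': {0, 3, 4} → {0, 3, 4}.
Read 'a': {0, 3, 4} → {0, 3, 4}.
Read 'a': {0, 3, 4} → {0, 3, 4}.
Read 'a': {0, 3, 4} → {0, 3, 4}.
No reachable set along the way intersects F.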